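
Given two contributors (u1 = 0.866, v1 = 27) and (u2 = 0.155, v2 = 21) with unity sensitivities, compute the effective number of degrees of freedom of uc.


uc = sqrt(u1^2 + u2^2) = sqrt(0.866^2 + 0.155^2) = 0.8797619
v_eff = uc^4 / (u1^4/v1 + u2^4/v2)
= 0.8797619^4 / (0.866^4/27 + 0.155^4/21)
= 0.59904659 / 0.020858375
v_eff = 28.7197

28.7197


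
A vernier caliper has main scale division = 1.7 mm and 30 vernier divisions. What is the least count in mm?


LC = MSD / n_div
= 1.7 / 30
= 0.0567

0.0567


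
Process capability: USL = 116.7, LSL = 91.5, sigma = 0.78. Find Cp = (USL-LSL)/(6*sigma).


Cp = (USL - LSL) / (6 * sigma)
= (116.7 - 91.5) / (6 * 0.78)
= 25.2000 / 4.6800
= 5.3846

5.3846


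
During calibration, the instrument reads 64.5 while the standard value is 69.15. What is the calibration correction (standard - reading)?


Correction = standard - reading
= 69.15 - 64.5
= 4.6500

4.6500


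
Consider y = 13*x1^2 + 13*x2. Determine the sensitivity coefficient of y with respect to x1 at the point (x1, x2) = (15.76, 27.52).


y = 13*x1^2 + 13*x2
dy/dx1 = 2*13*x1
Evaluate at x1 = 15.76: c1 = 26 * 15.76
c1 = 409.7600

409.7600


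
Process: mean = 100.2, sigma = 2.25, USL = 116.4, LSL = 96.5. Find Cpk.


Cpu = (USL - mean) / (3*sigma) = (116.4 - 100.2) / (3*2.25) = 2.4000
Cpl = (mean - LSL) / (3*sigma) = (100.2 - 96.5) / (3*2.25) = 0.5481
Cpk = min(Cpu, Cpl) = 0.5481

0.5481


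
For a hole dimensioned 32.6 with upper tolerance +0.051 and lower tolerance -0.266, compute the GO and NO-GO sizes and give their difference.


GO = nominal - lower_tol (smallest hole = maximum material condition)
GO = 32.6 - 0.266 = 32.334
NO-GO = nominal + upper_tol (largest hole = least material condition)
NO-GO = 32.6 + 0.051 = 32.651
spread = NO-GO - GO = 32.651 - 32.334 = 0.3170

0.3170


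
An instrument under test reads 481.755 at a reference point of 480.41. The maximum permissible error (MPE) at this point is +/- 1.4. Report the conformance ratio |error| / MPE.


e = indication - reference = 481.755 - 480.41 = 1.3450
|e| = 1.3450
ratio = |e| / MPE = 1.3450 / 1.4
ratio = 0.9607

0.9607


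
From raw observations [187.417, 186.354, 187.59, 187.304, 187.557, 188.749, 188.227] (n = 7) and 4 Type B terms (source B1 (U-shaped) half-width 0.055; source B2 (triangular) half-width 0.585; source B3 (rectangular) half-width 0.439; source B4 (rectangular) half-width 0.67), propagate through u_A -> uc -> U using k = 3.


mean = (187.417 + 186.354 + 187.59 + 187.304 + 187.557 + 188.749 + 188.227) / 7 = 187.5997143
s = sqrt(sum((x - mean)^2)/(n-1)) = 0.75154279
u_A = s / sqrt(n) = 0.75154279 / sqrt(7) = 0.28405647
u_B1 = 0.055 / sqrt(2) = 0.038890873
u_B2 = 0.585 / sqrt(6) = 0.23882525
u_B3 = 0.439 / sqrt(3) = 0.25345677
u_B4 = 0.67 / sqrt(3) = 0.38682468
uc = sqrt(0.28405647^2 + 0.038890873^2 + 0.23882525^2 + 0.25345677^2 + 0.38682468^2) = 0.59423206
U = k * uc = 3 * 0.59423206
U = 1.7827

1.7827


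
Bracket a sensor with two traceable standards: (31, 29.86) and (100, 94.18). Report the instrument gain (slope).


slope = (y2 - y1) / (x2 - x1)
= (94.18 - 29.86) / (100 - 31)
= 64.3200 / 69
= 0.9322

0.9322


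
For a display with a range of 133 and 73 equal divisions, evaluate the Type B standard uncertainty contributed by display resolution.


resolution = range / divisions
resolution = 133 / 73 = 1.8219178
u_res = resolution / (2*sqrt(3))
u_res = 1.8219178 / 3.4641016
u_res = 0.5259

0.5259


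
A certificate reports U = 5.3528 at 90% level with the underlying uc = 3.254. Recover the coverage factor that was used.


k = U / uc
k = 5.3528 / 3.254
k = 1.645

1.645


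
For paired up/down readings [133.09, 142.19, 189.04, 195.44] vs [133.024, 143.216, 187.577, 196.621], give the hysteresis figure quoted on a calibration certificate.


|133.09 - 133.024| = 0.0660
|142.19 - 143.216| = 1.0260
|189.04 - 187.577| = 1.4630
|195.44 - 196.621| = 1.1810
hysteresis = max(diffs) = 1.4630

1.4630


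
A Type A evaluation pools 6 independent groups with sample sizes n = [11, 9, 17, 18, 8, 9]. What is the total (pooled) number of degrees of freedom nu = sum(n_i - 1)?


nu = sum_i (n_i - 1)
nu = ((11 - 1) + (9 - 1) + (17 - 1) + (18 - 1) + (8 - 1) + (9 - 1))
nu = 10 + 8 + 16 + 17 + 7 + 8
nu = 66

66


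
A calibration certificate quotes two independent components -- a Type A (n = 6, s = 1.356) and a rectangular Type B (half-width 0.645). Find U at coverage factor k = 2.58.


u_A = s / sqrt(n) = 1.356 / sqrt(6) = 0.55358468
u_B = half_width / sqrt(3) = 0.645 / sqrt(3) = 0.37239092
uc = sqrt(u_A^2 + u_B^2) = sqrt(0.55358468^2 + 0.37239092^2) = 0.66718138
U = k * uc = 2.58 * 0.66718138
U = 1.7213

1.7213


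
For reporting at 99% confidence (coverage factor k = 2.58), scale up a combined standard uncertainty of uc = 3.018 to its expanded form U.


U = k * uc
U = 2.58 * 3.018
U = 7.7864

7.7864


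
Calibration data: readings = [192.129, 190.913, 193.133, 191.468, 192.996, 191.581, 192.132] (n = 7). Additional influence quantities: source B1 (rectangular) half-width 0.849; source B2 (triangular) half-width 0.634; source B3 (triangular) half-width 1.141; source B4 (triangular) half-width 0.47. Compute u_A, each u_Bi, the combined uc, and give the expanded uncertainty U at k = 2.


mean = (192.129 + 190.913 + 193.133 + 191.468 + 192.996 + 191.581 + 192.132) / 7 = 192.0502857
s = sqrt(sum((x - mean)^2)/(n-1)) = 0.80954961
u_A = s / sqrt(n) = 0.80954961 / sqrt(7) = 0.30598099
u_B1 = 0.849 / sqrt(3) = 0.49017038
u_B2 = 0.634 / sqrt(6) = 0.25882942
u_B3 = 1.141 / sqrt(6) = 0.4658113
u_B4 = 0.47 / sqrt(6) = 0.1918767
uc = sqrt(0.30598099^2 + 0.49017038^2 + 0.25882942^2 + 0.4658113^2 + 0.1918767^2) = 0.80912352
U = k * uc = 2 * 0.80912352
U = 1.6182

1.6182


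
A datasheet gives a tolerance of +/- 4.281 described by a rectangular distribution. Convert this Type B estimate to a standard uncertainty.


u_B = half_width / sqrt(3)
u_B = 4.281 / 1.7320508
u_B = 2.4716

2.4716


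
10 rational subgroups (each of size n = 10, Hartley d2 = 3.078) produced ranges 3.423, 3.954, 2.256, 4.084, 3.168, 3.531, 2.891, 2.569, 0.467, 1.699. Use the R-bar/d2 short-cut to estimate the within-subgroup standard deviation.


R_bar = (3.423 + 3.954 + 2.256 + 4.084 + 3.168 + 3.531 + 2.891 + 2.569 + 0.467 + 1.699) / 10
R_bar = 28.042 / 10 = 2.8042
sigma_hat = R_bar / d2 = 2.8042 / 3.078 = 0.9110

0.9110


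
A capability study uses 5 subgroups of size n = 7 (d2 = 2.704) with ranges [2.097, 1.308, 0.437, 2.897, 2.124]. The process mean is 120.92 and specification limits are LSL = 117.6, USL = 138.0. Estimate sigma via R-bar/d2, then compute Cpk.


R_bar = (2.097 + 1.308 + 0.437 + 2.897 + 2.124) / 5 = 1.7726
sigma = R_bar / d2 = 1.7726 / 2.704 = 0.65554734
Cp = (USL - LSL)/(6*sigma) = (138.0 - 117.6)/(6*0.65554734) = 5.1865
Cpu = (138.0 - 120.92)/(3*0.65554734) = 8.6849
Cpl = (120.92 - 117.6)/(3*0.65554734) = 1.6882
Cpk = min(Cpu, Cpl) = 1.6882

1.6882


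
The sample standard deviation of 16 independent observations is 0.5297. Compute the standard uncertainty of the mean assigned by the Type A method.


u_A = s / sqrt(n)
u_A = 0.5297 / sqrt(16)
u_A = 0.5297 / 4
u_A = 0.1324

0.1324


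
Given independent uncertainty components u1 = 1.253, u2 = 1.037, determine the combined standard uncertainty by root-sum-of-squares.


uc = sqrt(1.253^2 + 1.037^2)
uc = sqrt(2.645378)
uc = 1.6265

1.6265


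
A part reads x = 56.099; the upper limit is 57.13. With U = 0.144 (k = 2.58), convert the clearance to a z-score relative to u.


u = U / k = 0.144 / 2.58 = 0.055813953
margin = |USL - x| = |57.13 - 56.099| = 1.031
z = margin / u = 1.031 / 0.055813953
z = 18.4721

18.4721


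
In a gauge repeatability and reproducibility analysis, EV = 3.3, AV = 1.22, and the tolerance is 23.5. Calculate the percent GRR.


GRR = sqrt(EV^2 + AV^2) = sqrt(3.3^2 + 1.22^2) = 3.518295
%GRR = GRR / tol * 100 = 3.518295 / 23.5 * 100
%GRR = 14.9715

14.9715


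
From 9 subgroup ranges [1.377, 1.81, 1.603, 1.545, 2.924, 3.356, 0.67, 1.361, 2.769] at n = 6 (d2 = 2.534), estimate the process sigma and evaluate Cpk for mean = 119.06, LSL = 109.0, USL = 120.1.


R_bar = (1.377 + 1.81 + 1.603 + 1.545 + 2.924 + 3.356 + 0.67 + 1.361 + 2.769) / 9 = 1.935
sigma = R_bar / d2 = 1.935 / 2.534 = 0.76361484
Cp = (USL - LSL)/(6*sigma) = (120.1 - 109.0)/(6*0.76361484) = 2.4227
Cpu = (120.1 - 119.06)/(3*0.76361484) = 0.4540
Cpl = (119.06 - 109.0)/(3*0.76361484) = 4.3914
Cpk = min(Cpu, Cpl) = 0.4540

0.4540


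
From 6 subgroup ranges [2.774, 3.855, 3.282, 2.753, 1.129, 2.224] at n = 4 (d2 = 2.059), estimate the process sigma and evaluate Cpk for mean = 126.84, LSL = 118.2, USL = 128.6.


R_bar = (2.774 + 3.855 + 3.282 + 2.753 + 1.129 + 2.224) / 6 = 2.6695
sigma = R_bar / d2 = 2.6695 / 2.059 = 1.2965032
Cp = (USL - LSL)/(6*sigma) = (128.6 - 118.2)/(6*1.2965032) = 1.3369
Cpu = (128.6 - 126.84)/(3*1.2965032) = 0.4525
Cpl = (126.84 - 118.2)/(3*1.2965032) = 2.2214
Cpk = min(Cpu, Cpl) = 0.4525

0.4525


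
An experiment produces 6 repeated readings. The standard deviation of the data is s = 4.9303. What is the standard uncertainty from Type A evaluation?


u_A = s / sqrt(n)
u_A = 4.9303 / sqrt(6)
u_A = 4.9303 / 2.4494897
u_A = 2.0128

2.0128


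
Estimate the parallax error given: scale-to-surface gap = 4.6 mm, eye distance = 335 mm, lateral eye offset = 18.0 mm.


error = h * offset / d
= 4.6 * 18.0 / 335
= 0.2472

0.2472


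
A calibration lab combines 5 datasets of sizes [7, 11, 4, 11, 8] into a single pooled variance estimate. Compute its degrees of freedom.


nu = sum_i (n_i - 1)
nu = ((7 - 1) + (11 - 1) + (4 - 1) + (11 - 1) + (8 - 1))
nu = 6 + 10 + 3 + 10 + 7
nu = 36

36


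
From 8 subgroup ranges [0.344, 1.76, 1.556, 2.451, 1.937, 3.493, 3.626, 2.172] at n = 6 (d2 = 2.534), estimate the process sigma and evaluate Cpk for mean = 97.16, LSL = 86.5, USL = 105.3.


R_bar = (0.344 + 1.76 + 1.556 + 2.451 + 1.937 + 3.493 + 3.626 + 2.172) / 8 = 2.167375
sigma = R_bar / d2 = 2.167375 / 2.534 = 0.85531768
Cp = (USL - LSL)/(6*sigma) = (105.3 - 86.5)/(6*0.85531768) = 3.6634
Cpu = (105.3 - 97.16)/(3*0.85531768) = 3.1723
Cpl = (97.16 - 86.5)/(3*0.85531768) = 4.1544
Cpk = min(Cpu, Cpl) = 3.1723

3.1723


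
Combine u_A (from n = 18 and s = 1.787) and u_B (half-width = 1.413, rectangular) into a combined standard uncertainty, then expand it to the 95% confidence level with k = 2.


u_A = s / sqrt(n) = 1.787 / sqrt(18) = 0.42119994
u_B = half_width / sqrt(3) = 1.413 / sqrt(3) = 0.81579593
uc = sqrt(u_A^2 + u_B^2) = sqrt(0.42119994^2 + 0.81579593^2) = 0.91811349
U = k * uc = 2 * 0.91811349
U = 1.8362

1.8362


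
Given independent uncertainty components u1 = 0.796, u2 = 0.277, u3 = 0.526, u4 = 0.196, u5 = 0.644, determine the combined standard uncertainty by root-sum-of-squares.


uc = sqrt(0.796^2 + 0.277^2 + 0.526^2 + 0.196^2 + 0.644^2)
uc = sqrt(1.440173)
uc = 1.2001

1.2001


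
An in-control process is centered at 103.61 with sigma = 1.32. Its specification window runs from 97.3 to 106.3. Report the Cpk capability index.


Cpu = (USL - mean) / (3*sigma) = (106.3 - 103.61) / (3*1.32) = 0.6793
Cpl = (mean - LSL) / (3*sigma) = (103.61 - 97.3) / (3*1.32) = 1.5934
Cpk = min(Cpu, Cpl) = 0.6793

0.6793


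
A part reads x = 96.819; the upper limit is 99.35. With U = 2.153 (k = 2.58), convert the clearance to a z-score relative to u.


u = U / k = 2.153 / 2.58 = 0.83449612
margin = |USL - x| = |99.35 - 96.819| = 2.531
z = margin / u = 2.531 / 0.83449612
z = 3.0330

3.0330


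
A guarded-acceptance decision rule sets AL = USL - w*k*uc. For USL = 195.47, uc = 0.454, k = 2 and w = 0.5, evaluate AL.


U = k * uc = 2 * 0.454 = 0.908
guard band g = w * U = 0.5 * 0.908 = 0.454
AL = USL - g = 195.47 - 0.454
AL = 195.0160

195.0160


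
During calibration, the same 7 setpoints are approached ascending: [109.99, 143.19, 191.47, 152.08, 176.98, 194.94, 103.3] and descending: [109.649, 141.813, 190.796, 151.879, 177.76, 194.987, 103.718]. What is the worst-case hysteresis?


|109.99 - 109.649| = 0.3410
|143.19 - 141.813| = 1.3770
|191.47 - 190.796| = 0.6740
|152.08 - 151.879| = 0.2010
|176.98 - 177.76| = 0.7800
|194.94 - 194.987| = 0.0470
|103.3 - 103.718| = 0.4180
hysteresis = max(diffs) = 1.3770

1.3770


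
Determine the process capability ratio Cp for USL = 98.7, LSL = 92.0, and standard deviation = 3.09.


Cp = (USL - LSL) / (6 * sigma)
= (98.7 - 92.0) / (6 * 3.09)
= 6.7000 / 18.5400
= 0.3614

0.3614


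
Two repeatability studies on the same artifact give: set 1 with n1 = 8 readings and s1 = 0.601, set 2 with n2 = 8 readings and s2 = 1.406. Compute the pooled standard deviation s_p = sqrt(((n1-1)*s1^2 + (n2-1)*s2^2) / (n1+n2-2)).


s_p = sqrt(((n1-1)*s1^2 + (n2-1)*s2^2) / (n1+n2-2))
numerator = (8-1)*0.601^2 + (8-1)*1.406^2 = 2.528407 + 13.837852 = 16.366259
denominator = 8 + 8 - 2 = 14
s_p^2 = 16.366259 / 14 = 1.1690185
s_p = sqrt(1.1690185) = 1.0812

1.0812


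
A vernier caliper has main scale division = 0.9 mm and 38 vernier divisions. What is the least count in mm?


LC = MSD / n_div
= 0.9 / 38
= 0.0237

0.0237


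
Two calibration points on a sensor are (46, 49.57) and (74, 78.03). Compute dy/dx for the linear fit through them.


slope = (y2 - y1) / (x2 - x1)
= (78.03 - 49.57) / (74 - 46)
= 28.4600 / 28
= 1.0164

1.0164


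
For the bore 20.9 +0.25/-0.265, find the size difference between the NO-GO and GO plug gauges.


GO = nominal - lower_tol (smallest hole = maximum material condition)
GO = 20.9 - 0.265 = 20.635
NO-GO = nominal + upper_tol (largest hole = least material condition)
NO-GO = 20.9 + 0.25 = 21.15
spread = NO-GO - GO = 21.15 - 20.635 = 0.5150

0.5150


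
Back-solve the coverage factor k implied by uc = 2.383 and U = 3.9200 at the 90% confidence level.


k = U / uc
k = 3.9200 / 2.383
k = 1.645

1.645


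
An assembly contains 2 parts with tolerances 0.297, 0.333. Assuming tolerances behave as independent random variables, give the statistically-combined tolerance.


RSS = sqrt(0.297^2 + 0.333^2)
= sqrt(0.199098)
= 0.4462

0.4462


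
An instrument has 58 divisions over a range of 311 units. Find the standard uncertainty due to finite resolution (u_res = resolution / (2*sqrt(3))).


resolution = range / divisions
resolution = 311 / 58 = 5.362069
u_res = resolution / (2*sqrt(3))
u_res = 5.362069 / 3.4641016
u_res = 1.5479

1.5479


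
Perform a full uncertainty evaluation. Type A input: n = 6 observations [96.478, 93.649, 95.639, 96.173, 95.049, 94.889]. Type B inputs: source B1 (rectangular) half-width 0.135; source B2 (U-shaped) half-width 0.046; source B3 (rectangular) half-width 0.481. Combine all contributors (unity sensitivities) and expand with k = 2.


mean = (96.478 + 93.649 + 95.639 + 96.173 + 95.049 + 94.889) / 6 = 95.31283333
s = sqrt(sum((x - mean)^2)/(n-1)) = 1.0219069
u_A = s / sqrt(n) = 1.0219069 / sqrt(6) = 0.41719174
u_B1 = 0.135 / sqrt(3) = 0.077942286
u_B2 = 0.046 / sqrt(2) = 0.032526912
u_B3 = 0.481 / sqrt(3) = 0.27770548
uc = sqrt(0.41719174^2 + 0.077942286^2 + 0.032526912^2 + 0.27770548^2) = 0.50823447
U = k * uc = 2 * 0.50823447
U = 1.0165

1.0165


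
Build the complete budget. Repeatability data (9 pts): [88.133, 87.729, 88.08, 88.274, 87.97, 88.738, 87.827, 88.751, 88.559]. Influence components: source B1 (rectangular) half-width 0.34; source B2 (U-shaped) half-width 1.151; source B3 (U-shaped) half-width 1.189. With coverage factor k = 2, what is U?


mean = (88.133 + 87.729 + 88.08 + 88.274 + 87.97 + 88.738 + 87.827 + 88.751 + 88.559) / 9 = 88.229
s = sqrt(sum((x - mean)^2)/(n-1)) = 0.37957081
u_A = s / sqrt(n) = 0.37957081 / sqrt(9) = 0.1265236
u_B1 = 0.34 / sqrt(3) = 0.19629909
u_B2 = 1.151 / sqrt(2) = 0.81387991
u_B3 = 1.189 / sqrt(2) = 0.84074996
uc = sqrt(0.1265236^2 + 0.19629909^2 + 0.81387991^2 + 0.84074996^2) = 1.193232
U = k * uc = 2 * 1.193232
U = 2.3865

2.3865


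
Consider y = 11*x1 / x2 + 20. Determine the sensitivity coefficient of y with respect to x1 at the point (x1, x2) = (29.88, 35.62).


y = 11*x1 / x2 + 20
dy/dx1 = 11/x2
Evaluate at x2 = 35.62: c1 = 11 / 35.62
c1 = 0.3088

0.3088


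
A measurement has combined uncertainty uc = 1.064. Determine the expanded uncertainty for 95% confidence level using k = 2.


U = k * uc
U = 2 * 1.064
U = 2.1280

2.1280


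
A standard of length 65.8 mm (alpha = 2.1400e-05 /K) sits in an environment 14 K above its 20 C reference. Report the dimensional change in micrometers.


dL = L * alpha * dT
= 65.8 * 2.1400e-05 * 14
= 0.0197137 mm
dL_um = 0.0197137 * 1000 = 19.7137 um

19.7137


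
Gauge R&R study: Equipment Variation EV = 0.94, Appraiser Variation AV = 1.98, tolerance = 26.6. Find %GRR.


GRR = sqrt(EV^2 + AV^2) = sqrt(0.94^2 + 1.98^2) = 2.1918029
%GRR = GRR / tol * 100 = 2.1918029 / 26.6 * 100
%GRR = 8.2399

8.2399


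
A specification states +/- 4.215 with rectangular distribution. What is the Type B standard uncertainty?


u_B = half_width / sqrt(3)
u_B = 4.215 / 1.7320508
u_B = 2.4335

2.4335


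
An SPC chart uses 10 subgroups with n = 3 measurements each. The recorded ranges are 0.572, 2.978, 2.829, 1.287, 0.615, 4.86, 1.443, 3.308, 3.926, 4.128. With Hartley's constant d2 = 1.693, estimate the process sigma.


R_bar = (0.572 + 2.978 + 2.829 + 1.287 + 0.615 + 4.86 + 1.443 + 3.308 + 3.926 + 4.128) / 10
R_bar = 25.946 / 10 = 2.5946
sigma_hat = R_bar / d2 = 2.5946 / 1.693 = 1.5325

1.5325


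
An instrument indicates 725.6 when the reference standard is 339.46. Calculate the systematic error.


Systematic error = measured - true
= 725.6 - 339.46
= 386.1400

386.1400


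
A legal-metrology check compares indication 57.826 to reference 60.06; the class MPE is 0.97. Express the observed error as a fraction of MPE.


e = indication - reference = 57.826 - 60.06 = -2.2340
|e| = 2.2340
ratio = |e| / MPE = 2.2340 / 0.97
ratio = 2.3031

2.3031


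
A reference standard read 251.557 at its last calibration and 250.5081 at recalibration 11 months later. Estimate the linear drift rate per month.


rate = (v2 - v1) / months
= (250.5081 - 251.557) / 11
= -1.0489 / 11
= -0.0954

-0.0954


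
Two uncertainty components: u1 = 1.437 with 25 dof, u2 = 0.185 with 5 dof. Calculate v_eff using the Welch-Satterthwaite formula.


uc = sqrt(u1^2 + u2^2) = sqrt(1.437^2 + 0.185^2) = 1.4488596
v_eff = uc^4 / (u1^4/v1 + u2^4/v2)
= 1.4488596^4 / (1.437^4/25 + 0.185^4/5)
= 4.406616 / 0.17079815
v_eff = 25.8001

25.8001


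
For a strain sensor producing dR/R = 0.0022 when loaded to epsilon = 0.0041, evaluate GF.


GF = (dR/R) / epsilon
= 0.0022 / 0.0041
= 0.5366

0.5366


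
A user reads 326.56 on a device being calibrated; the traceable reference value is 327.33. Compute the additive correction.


Correction = standard - reading
= 327.33 - 326.56
= 0.7700

0.7700


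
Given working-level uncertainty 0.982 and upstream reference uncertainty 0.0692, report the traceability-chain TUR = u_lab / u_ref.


TUR = u_lab / u_ref
= 0.982 / 0.0692
= 14.1908

14.1908


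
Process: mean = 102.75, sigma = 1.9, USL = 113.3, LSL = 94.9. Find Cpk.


Cpu = (USL - mean) / (3*sigma) = (113.3 - 102.75) / (3*1.9) = 1.8509
Cpl = (mean - LSL) / (3*sigma) = (102.75 - 94.9) / (3*1.9) = 1.3772
Cpk = min(Cpu, Cpl) = 1.3772

1.3772


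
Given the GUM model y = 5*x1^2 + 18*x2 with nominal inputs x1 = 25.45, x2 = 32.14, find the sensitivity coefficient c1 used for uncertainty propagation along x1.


y = 5*x1^2 + 18*x2
dy/dx1 = 2*5*x1
Evaluate at x1 = 25.45: c1 = 10 * 25.45
c1 = 254.5000

254.5000


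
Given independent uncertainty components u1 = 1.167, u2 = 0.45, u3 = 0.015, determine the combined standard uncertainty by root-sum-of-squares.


uc = sqrt(1.167^2 + 0.45^2 + 0.015^2)
uc = sqrt(1.564614)
uc = 1.2508

1.2508


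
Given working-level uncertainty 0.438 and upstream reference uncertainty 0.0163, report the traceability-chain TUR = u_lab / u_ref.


TUR = u_lab / u_ref
= 0.438 / 0.0163
= 26.8712

26.8712


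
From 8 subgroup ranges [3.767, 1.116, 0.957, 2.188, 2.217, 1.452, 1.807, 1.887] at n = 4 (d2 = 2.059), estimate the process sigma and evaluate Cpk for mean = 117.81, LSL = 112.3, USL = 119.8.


R_bar = (3.767 + 1.116 + 0.957 + 2.188 + 2.217 + 1.452 + 1.807 + 1.887) / 8 = 1.923875
sigma = R_bar / d2 = 1.923875 / 2.059 = 0.93437348
Cp = (USL - LSL)/(6*sigma) = (119.8 - 112.3)/(6*0.93437348) = 1.3378
Cpu = (119.8 - 117.81)/(3*0.93437348) = 0.7099
Cpl = (117.81 - 112.3)/(3*0.93437348) = 1.9657
Cpk = min(Cpu, Cpl) = 0.7099

0.7099


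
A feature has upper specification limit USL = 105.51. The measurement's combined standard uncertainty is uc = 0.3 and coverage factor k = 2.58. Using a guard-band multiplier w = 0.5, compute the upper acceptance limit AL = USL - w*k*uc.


U = k * uc = 2.58 * 0.3 = 0.774
guard band g = w * U = 0.5 * 0.774 = 0.387
AL = USL - g = 105.51 - 0.387
AL = 105.1230

105.1230


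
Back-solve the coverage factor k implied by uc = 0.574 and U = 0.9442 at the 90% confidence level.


k = U / uc
k = 0.9442 / 0.574
k = 1.645

1.645


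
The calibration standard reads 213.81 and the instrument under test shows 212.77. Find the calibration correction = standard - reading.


Correction = standard - reading
= 213.81 - 212.77
= 1.0400

1.0400


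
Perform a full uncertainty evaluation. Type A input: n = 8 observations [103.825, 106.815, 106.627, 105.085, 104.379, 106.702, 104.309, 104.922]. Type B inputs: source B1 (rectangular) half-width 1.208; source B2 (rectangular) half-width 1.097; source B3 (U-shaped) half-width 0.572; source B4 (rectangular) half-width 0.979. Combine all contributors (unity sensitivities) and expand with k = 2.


mean = (103.825 + 106.815 + 106.627 + 105.085 + 104.379 + 106.702 + 104.309 + 104.922) / 8 = 105.333
s = sqrt(sum((x - mean)^2)/(n-1)) = 1.207601
u_A = s / sqrt(n) = 1.207601 / sqrt(8) = 0.42695143
u_B1 = 1.208 / sqrt(3) = 0.69743913
u_B2 = 1.097 / sqrt(3) = 0.63335325
u_B3 = 0.572 / sqrt(2) = 0.40446508
u_B4 = 0.979 / sqrt(3) = 0.56522591
uc = sqrt(0.42695143^2 + 0.69743913^2 + 0.63335325^2 + 0.40446508^2 + 0.56522591^2) = 1.2461611
U = k * uc = 2 * 1.2461611
U = 2.4923

2.4923


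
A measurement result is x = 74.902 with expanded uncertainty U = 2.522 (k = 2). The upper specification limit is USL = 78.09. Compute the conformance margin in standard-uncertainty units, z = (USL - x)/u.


u = U / k = 2.522 / 2 = 1.261
margin = |USL - x| = |78.09 - 74.902| = 3.188
z = margin / u = 3.188 / 1.261
z = 2.5282

2.5282


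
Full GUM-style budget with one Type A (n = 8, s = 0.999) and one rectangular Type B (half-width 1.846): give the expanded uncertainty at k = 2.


u_A = s / sqrt(n) = 0.999 / sqrt(8) = 0.35319984
u_B = half_width / sqrt(3) = 1.846 / sqrt(3) = 1.0657886
uc = sqrt(u_A^2 + u_B^2) = sqrt(0.35319984^2 + 1.0657886^2) = 1.1227891
U = k * uc = 2 * 1.1227891
U = 2.2456

2.2456


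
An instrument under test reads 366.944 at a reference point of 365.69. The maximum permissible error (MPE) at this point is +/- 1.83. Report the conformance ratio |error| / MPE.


e = indication - reference = 366.944 - 365.69 = 1.2540
|e| = 1.2540
ratio = |e| / MPE = 1.2540 / 1.83
ratio = 0.6852

0.6852


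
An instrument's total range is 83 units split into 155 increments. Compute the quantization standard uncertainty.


resolution = range / divisions
resolution = 83 / 155 = 0.53548387
u_res = resolution / (2*sqrt(3))
u_res = 0.53548387 / 3.4641016
u_res = 0.1546

0.1546


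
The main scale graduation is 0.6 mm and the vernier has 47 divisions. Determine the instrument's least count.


LC = MSD / n_div
= 0.6 / 47
= 0.0128

0.0128


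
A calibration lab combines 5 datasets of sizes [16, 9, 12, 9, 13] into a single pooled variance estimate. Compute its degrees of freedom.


nu = sum_i (n_i - 1)
nu = ((16 - 1) + (9 - 1) + (12 - 1) + (9 - 1) + (13 - 1))
nu = 15 + 8 + 11 + 8 + 12
nu = 54

54


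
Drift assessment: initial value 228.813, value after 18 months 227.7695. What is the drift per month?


rate = (v2 - v1) / months
= (227.7695 - 228.813) / 18
= -1.0435 / 18
= -0.0580

-0.0580


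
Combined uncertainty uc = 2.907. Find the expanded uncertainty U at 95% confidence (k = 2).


U = k * uc
U = 2 * 2.907
U = 5.8140

5.8140


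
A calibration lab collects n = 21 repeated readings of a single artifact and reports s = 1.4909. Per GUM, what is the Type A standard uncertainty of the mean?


u_A = s / sqrt(n)
u_A = 1.4909 / sqrt(21)
u_A = 1.4909 / 4.5825757
u_A = 0.3253

0.3253


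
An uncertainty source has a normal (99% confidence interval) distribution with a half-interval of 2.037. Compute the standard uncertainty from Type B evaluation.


u_B = half_width / 2.576
u_B = 2.037 / 2.576
u_B = 0.7908

0.7908


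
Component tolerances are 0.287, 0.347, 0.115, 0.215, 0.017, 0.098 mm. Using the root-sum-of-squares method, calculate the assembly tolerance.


RSS = sqrt(0.287^2 + 0.347^2 + 0.115^2 + 0.215^2 + 0.017^2 + 0.098^2)
= sqrt(0.272121)
= 0.5217

0.5217


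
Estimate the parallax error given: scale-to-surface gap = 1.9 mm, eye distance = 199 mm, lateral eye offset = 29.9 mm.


error = h * offset / d
= 1.9 * 29.9 / 199
= 0.2855

0.2855


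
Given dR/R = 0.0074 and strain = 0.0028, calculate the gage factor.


GF = (dR/R) / epsilon
= 0.0074 / 0.0028
= 2.6429

2.6429


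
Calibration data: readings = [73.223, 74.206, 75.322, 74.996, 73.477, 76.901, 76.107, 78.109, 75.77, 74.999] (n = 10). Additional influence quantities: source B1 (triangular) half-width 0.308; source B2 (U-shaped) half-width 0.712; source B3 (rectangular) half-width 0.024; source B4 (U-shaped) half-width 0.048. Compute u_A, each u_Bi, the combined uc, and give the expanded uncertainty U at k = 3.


mean = (73.223 + 74.206 + 75.322 + 74.996 + 73.477 + 76.901 + 76.107 + 78.109 + 75.77 + 74.999) / 10 = 75.311
s = sqrt(sum((x - mean)^2)/(n-1)) = 1.5034115
u_A = s / sqrt(n) = 1.5034115 / sqrt(10) = 0.47542046
u_B1 = 0.308 / sqrt(6) = 0.12574047
u_B2 = 0.712 / sqrt(2) = 0.50346003
u_B3 = 0.024 / sqrt(3) = 0.013856406
u_B4 = 0.048 / sqrt(2) = 0.033941125
uc = sqrt(0.47542046^2 + 0.12574047^2 + 0.50346003^2 + 0.013856406^2 + 0.033941125^2) = 0.7047349
U = k * uc = 3 * 0.7047349
U = 2.1142

2.1142


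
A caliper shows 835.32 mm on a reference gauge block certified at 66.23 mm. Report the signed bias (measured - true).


Systematic error = measured - true
= 835.32 - 66.23
= 769.0900

769.0900


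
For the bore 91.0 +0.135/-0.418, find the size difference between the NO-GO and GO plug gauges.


GO = nominal - lower_tol (smallest hole = maximum material condition)
GO = 91.0 - 0.418 = 90.582
NO-GO = nominal + upper_tol (largest hole = least material condition)
NO-GO = 91.0 + 0.135 = 91.135
spread = NO-GO - GO = 91.135 - 90.582 = 0.5530

0.5530


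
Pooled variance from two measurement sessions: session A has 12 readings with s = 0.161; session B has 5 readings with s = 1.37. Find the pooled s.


s_p = sqrt(((n1-1)*s1^2 + (n2-1)*s2^2) / (n1+n2-2))
numerator = (12-1)*0.161^2 + (5-1)*1.37^2 = 0.285131 + 7.5076 = 7.792731
denominator = 12 + 5 - 2 = 15
s_p^2 = 7.792731 / 15 = 0.5195154
s_p = sqrt(0.5195154) = 0.7208

0.7208


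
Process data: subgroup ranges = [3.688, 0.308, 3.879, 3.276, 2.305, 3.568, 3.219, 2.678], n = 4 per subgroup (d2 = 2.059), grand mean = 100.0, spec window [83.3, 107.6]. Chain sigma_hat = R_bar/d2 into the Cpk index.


R_bar = (3.688 + 0.308 + 3.879 + 3.276 + 2.305 + 3.568 + 3.219 + 2.678) / 8 = 2.865125
sigma = R_bar / d2 = 2.865125 / 2.059 = 1.3915129
Cp = (USL - LSL)/(6*sigma) = (107.6 - 83.3)/(6*1.3915129) = 2.9105
Cpu = (107.6 - 100.0)/(3*1.3915129) = 1.8206
Cpl = (100.0 - 83.3)/(3*1.3915129) = 4.0004
Cpk = min(Cpu, Cpl) = 1.8206

1.8206


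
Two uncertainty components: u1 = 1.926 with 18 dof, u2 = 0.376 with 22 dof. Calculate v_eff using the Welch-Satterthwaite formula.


uc = sqrt(u1^2 + u2^2) = sqrt(1.926^2 + 0.376^2) = 1.9623588
v_eff = uc^4 / (u1^4/v1 + u2^4/v2)
= 1.9623588^4 / (1.926^4/18 + 0.376^4/22)
= 14.829062 / 0.76536474
v_eff = 19.3752

19.3752


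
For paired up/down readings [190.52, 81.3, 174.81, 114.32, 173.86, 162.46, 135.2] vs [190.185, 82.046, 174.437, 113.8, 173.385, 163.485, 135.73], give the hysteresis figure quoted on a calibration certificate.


|190.52 - 190.185| = 0.3350
|81.3 - 82.046| = 0.7460
|174.81 - 174.437| = 0.3730
|114.32 - 113.8| = 0.5200
|173.86 - 173.385| = 0.4750
|162.46 - 163.485| = 1.0250
|135.2 - 135.73| = 0.5300
hysteresis = max(diffs) = 1.0250

1.0250


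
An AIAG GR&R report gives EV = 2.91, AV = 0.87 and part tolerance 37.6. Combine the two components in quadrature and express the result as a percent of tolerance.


GRR = sqrt(EV^2 + AV^2) = sqrt(2.91^2 + 0.87^2) = 3.0372685
%GRR = GRR / tol * 100 = 3.0372685 / 37.6 * 100
%GRR = 8.0778

8.0778


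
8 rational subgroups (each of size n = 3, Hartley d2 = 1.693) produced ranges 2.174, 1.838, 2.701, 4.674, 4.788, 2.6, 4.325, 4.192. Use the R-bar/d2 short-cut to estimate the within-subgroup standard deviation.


R_bar = (2.174 + 1.838 + 2.701 + 4.674 + 4.788 + 2.6 + 4.325 + 4.192) / 8
R_bar = 27.292 / 8 = 3.4115
sigma_hat = R_bar / d2 = 3.4115 / 1.693 = 2.0151

2.0151


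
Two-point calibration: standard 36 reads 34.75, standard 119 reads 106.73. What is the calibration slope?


slope = (y2 - y1) / (x2 - x1)
= (106.73 - 34.75) / (119 - 36)
= 71.9800 / 83
= 0.8672

0.8672


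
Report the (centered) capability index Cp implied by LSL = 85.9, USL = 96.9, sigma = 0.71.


Cp = (USL - LSL) / (6 * sigma)
= (96.9 - 85.9) / (6 * 0.71)
= 11.0000 / 4.2600
= 2.5822

2.5822


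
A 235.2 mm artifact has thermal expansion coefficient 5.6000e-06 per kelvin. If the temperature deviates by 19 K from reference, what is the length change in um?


dL = L * alpha * dT
= 235.2 * 5.6000e-06 * 19
= 0.0250253 mm
dL_um = 0.0250253 * 1000 = 25.0253 um

25.0253


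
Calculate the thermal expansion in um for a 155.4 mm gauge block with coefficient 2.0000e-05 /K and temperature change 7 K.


dL = L * alpha * dT
= 155.4 * 2.0000e-05 * 7
= 0.0217560 mm
dL_um = 0.0217560 * 1000 = 21.7560 um

21.7560


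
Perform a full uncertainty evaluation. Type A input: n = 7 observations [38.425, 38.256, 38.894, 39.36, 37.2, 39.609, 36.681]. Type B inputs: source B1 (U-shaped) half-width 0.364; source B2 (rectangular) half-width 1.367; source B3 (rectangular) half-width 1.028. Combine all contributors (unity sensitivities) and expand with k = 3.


mean = (38.425 + 38.256 + 38.894 + 39.36 + 37.2 + 39.609 + 36.681) / 7 = 38.34642857
s = sqrt(sum((x - mean)^2)/(n-1)) = 1.0819388
u_A = s / sqrt(n) = 1.0819388 / sqrt(7) = 0.40893443
u_B1 = 0.364 / sqrt(2) = 0.25738687
u_B2 = 1.367 / sqrt(3) = 0.78923782
u_B3 = 1.028 / sqrt(3) = 0.59351608
uc = sqrt(0.40893443^2 + 0.25738687^2 + 0.78923782^2 + 0.59351608^2) = 1.0993785
U = k * uc = 3 * 1.0993785
U = 3.2981

3.2981


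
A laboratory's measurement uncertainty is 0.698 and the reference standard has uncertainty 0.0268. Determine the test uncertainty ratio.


TUR = u_lab / u_ref
= 0.698 / 0.0268
= 26.0448

26.0448


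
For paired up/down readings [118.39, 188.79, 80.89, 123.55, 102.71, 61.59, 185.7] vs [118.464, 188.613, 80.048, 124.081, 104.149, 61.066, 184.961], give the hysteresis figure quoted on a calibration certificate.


|118.39 - 118.464| = 0.0740
|188.79 - 188.613| = 0.1770
|80.89 - 80.048| = 0.8420
|123.55 - 124.081| = 0.5310
|102.71 - 104.149| = 1.4390
|61.59 - 61.066| = 0.5240
|185.7 - 184.961| = 0.7390
hysteresis = max(diffs) = 1.4390

1.4390


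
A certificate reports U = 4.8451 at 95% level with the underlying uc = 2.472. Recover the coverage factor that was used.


k = U / uc
k = 4.8451 / 2.472
k = 1.96

1.96


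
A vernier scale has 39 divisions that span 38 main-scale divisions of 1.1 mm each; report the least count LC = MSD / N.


LC = MSD / n_div
= 1.1 / 39
= 0.0282

0.0282


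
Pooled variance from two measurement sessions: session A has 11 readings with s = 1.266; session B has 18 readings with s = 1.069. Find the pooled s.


s_p = sqrt(((n1-1)*s1^2 + (n2-1)*s2^2) / (n1+n2-2))
numerator = (11-1)*1.266^2 + (18-1)*1.069^2 = 16.02756 + 19.426937 = 35.454497
denominator = 11 + 18 - 2 = 27
s_p^2 = 35.454497 / 27 = 1.3131295
s_p = sqrt(1.3131295) = 1.1459

1.1459


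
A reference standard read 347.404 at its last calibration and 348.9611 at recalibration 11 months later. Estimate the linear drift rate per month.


rate = (v2 - v1) / months
= (348.9611 - 347.404) / 11
= 1.5571 / 11
= 0.1416

0.1416


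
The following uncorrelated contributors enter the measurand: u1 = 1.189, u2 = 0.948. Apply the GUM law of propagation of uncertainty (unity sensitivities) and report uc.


uc = sqrt(1.189^2 + 0.948^2)
uc = sqrt(2.312425)
uc = 1.5207

1.5207


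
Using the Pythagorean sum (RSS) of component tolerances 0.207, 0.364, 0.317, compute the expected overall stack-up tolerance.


RSS = sqrt(0.207^2 + 0.364^2 + 0.317^2)
= sqrt(0.275834)
= 0.5252

0.5252


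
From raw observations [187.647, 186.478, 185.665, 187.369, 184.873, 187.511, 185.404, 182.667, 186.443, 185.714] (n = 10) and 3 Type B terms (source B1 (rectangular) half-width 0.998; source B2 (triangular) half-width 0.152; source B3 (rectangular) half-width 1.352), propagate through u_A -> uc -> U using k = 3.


mean = (187.647 + 186.478 + 185.665 + 187.369 + 184.873 + 187.511 + 185.404 + 182.667 + 186.443 + 185.714) / 10 = 185.9771
s = sqrt(sum((x - mean)^2)/(n-1)) = 1.4988008
u_A = s / sqrt(n) = 1.4988008 / sqrt(10) = 0.47396243
u_B1 = 0.998 / sqrt(3) = 0.57619557
u_B2 = 0.152 / sqrt(6) = 0.06205374
u_B3 = 1.352 / sqrt(3) = 0.78057756
uc = sqrt(0.47396243^2 + 0.57619557^2 + 0.06205374^2 + 0.78057756^2) = 1.08157
U = k * uc = 3 * 1.08157
U = 3.2447

3.2447


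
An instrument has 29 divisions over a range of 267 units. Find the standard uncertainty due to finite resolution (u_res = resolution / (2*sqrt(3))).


resolution = range / divisions
resolution = 267 / 29 = 9.2068966
u_res = resolution / (2*sqrt(3))
u_res = 9.2068966 / 3.4641016
u_res = 2.6578

2.6578


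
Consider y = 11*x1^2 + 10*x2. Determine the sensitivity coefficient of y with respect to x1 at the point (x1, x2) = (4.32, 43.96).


y = 11*x1^2 + 10*x2
dy/dx1 = 2*11*x1
Evaluate at x1 = 4.32: c1 = 22 * 4.32
c1 = 95.0400

95.0400


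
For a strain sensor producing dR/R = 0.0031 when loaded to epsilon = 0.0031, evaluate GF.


GF = (dR/R) / epsilon
= 0.0031 / 0.0031
= 1.0000

1.0000


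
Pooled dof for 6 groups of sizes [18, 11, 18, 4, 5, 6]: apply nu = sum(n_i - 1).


nu = sum_i (n_i - 1)
nu = ((18 - 1) + (11 - 1) + (18 - 1) + (4 - 1) + (5 - 1) + (6 - 1))
nu = 17 + 10 + 17 + 3 + 4 + 5
nu = 56

56


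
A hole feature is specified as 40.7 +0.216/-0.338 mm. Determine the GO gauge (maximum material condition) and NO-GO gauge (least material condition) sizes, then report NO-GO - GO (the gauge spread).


GO = nominal - lower_tol (smallest hole = maximum material condition)
GO = 40.7 - 0.338 = 40.362
NO-GO = nominal + upper_tol (largest hole = least material condition)
NO-GO = 40.7 + 0.216 = 40.916
spread = NO-GO - GO = 40.916 - 40.362 = 0.5540

0.5540


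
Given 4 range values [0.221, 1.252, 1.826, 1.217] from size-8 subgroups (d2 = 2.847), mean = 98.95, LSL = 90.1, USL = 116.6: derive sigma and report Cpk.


R_bar = (0.221 + 1.252 + 1.826 + 1.217) / 4 = 1.129
sigma = R_bar / d2 = 1.129 / 2.847 = 0.39655778
Cp = (USL - LSL)/(6*sigma) = (116.6 - 90.1)/(6*0.39655778) = 11.1375
Cpu = (116.6 - 98.95)/(3*0.39655778) = 14.8360
Cpl = (98.95 - 90.1)/(3*0.39655778) = 7.4390
Cpk = min(Cpu, Cpl) = 7.4390

7.4390


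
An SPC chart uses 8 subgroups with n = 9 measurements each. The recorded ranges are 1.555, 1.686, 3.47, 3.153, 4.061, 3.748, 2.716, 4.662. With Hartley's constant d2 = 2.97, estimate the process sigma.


R_bar = (1.555 + 1.686 + 3.47 + 3.153 + 4.061 + 3.748 + 2.716 + 4.662) / 8
R_bar = 25.051 / 8 = 3.131375
sigma_hat = R_bar / d2 = 3.131375 / 2.97 = 1.0543

1.0543


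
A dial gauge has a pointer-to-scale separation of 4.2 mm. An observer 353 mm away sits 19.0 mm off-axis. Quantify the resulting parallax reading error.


error = h * offset / d
= 4.2 * 19.0 / 353
= 0.2261

0.2261


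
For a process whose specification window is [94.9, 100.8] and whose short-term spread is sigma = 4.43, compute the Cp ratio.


Cp = (USL - LSL) / (6 * sigma)
= (100.8 - 94.9) / (6 * 4.43)
= 5.9000 / 26.5800
= 0.2220

0.2220


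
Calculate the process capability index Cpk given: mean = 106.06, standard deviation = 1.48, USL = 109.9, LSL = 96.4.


Cpu = (USL - mean) / (3*sigma) = (109.9 - 106.06) / (3*1.48) = 0.8649
Cpl = (mean - LSL) / (3*sigma) = (106.06 - 96.4) / (3*1.48) = 2.1757
Cpk = min(Cpu, Cpl) = 0.8649

0.8649


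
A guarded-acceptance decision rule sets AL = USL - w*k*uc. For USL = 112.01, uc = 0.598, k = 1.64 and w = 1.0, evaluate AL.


U = k * uc = 1.64 * 0.598 = 0.98072
guard band g = w * U = 1.0 * 0.98072 = 0.98072
AL = USL - g = 112.01 - 0.98072
AL = 111.0293

111.0293


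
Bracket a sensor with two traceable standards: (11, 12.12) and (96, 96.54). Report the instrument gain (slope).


slope = (y2 - y1) / (x2 - x1)
= (96.54 - 12.12) / (96 - 11)
= 84.4200 / 85
= 0.9932

0.9932


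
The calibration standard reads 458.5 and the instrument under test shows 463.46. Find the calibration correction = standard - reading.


Correction = standard - reading
= 458.5 - 463.46
= -4.9600

-4.9600


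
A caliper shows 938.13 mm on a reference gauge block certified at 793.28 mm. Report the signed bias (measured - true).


Systematic error = measured - true
= 938.13 - 793.28
= 144.8500

144.8500


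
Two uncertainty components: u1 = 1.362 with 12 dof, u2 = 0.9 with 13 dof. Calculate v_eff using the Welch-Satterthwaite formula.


uc = sqrt(u1^2 + u2^2) = sqrt(1.362^2 + 0.9^2) = 1.6324962
v_eff = uc^4 / (u1^4/v1 + u2^4/v2)
= 1.6324962^4 / (1.362^4/12 + 0.9^4/13)
= 7.1024587 / 0.33723492
v_eff = 21.0609

21.0609


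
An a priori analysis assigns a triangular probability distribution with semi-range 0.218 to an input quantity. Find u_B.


u_B = half_width / sqrt(6)
u_B = 0.218 / 2.4494897
u_B = 0.0890

0.0890


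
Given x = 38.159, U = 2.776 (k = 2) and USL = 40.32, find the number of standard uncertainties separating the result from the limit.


u = U / k = 2.776 / 2 = 1.388
margin = |USL - x| = |40.32 - 38.159| = 2.161
z = margin / u = 2.161 / 1.388
z = 1.5569

1.5569


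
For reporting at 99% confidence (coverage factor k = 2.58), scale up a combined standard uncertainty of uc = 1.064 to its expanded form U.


U = k * uc
U = 2.58 * 1.064
U = 2.7451

2.7451


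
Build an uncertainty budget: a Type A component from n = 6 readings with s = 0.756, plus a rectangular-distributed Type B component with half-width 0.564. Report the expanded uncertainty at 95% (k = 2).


u_A = s / sqrt(n) = 0.756 / sqrt(6) = 0.30863571
u_B = half_width / sqrt(3) = 0.564 / sqrt(3) = 0.32562555
uc = sqrt(u_A^2 + u_B^2) = sqrt(0.30863571^2 + 0.32562555^2) = 0.44865131
U = k * uc = 2 * 0.44865131
U = 0.8973

0.8973


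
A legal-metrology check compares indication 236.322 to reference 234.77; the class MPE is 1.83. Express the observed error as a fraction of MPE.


e = indication - reference = 236.322 - 234.77 = 1.5520
|e| = 1.5520
ratio = |e| / MPE = 1.5520 / 1.83
ratio = 0.8481

0.8481


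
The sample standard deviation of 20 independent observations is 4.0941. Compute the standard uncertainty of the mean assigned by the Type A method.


u_A = s / sqrt(n)
u_A = 4.0941 / sqrt(20)
u_A = 4.0941 / 4.472136
u_A = 0.9155

0.9155


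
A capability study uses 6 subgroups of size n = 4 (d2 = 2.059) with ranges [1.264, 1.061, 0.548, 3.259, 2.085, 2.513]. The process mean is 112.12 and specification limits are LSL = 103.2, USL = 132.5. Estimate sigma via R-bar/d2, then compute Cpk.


R_bar = (1.264 + 1.061 + 0.548 + 3.259 + 2.085 + 2.513) / 6 = 1.7883333
sigma = R_bar / d2 = 1.7883333 / 2.059 = 0.86854458
Cp = (USL - LSL)/(6*sigma) = (132.5 - 103.2)/(6*0.86854458) = 5.6224
Cpu = (132.5 - 112.12)/(3*0.86854458) = 7.8215
Cpl = (112.12 - 103.2)/(3*0.86854458) = 3.4234
Cpk = min(Cpu, Cpl) = 3.4234

3.4234
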